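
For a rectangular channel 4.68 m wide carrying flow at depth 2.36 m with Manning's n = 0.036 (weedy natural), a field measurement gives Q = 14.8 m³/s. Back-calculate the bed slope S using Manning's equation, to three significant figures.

A = b·y = 4.68 × 2.36 = 11.04 m²
P = b + 2y = 4.68 + 2×2.36 = 9.400 m
R = A/P = 11.04/9.400 = 1.175 m
S = (Q·n / (1·A·R^(2/3)))² = (14.8×0.036 / (1×11.04×1.113))² = 0.001877

0.00188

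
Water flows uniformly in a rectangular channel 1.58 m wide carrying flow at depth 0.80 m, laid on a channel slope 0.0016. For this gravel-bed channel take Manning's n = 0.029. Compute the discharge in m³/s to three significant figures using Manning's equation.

0.943 m³/s

A = b·y = 1.58 × 0.80 = 1.264 m²
P = b + 2y = 1.58 + 2×0.80 = 3.180 m
R = A/P = 1.264/3.180 = 0.3975 m
Q = (1/n)·A·R^(2/3)·S^(1/2) = (1/0.029) × 1.264 × 0.3975^(2/3) × 0.0016^(1/2) = 0.9425 m³/s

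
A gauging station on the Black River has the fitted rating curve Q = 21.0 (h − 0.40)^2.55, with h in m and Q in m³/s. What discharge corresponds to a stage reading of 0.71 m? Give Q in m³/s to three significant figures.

Q = 21.0 × (0.71 − 0.40)^2.55 = 21.0 × 0.31^2.55 = 1.060 m³/s

1.06 m³/s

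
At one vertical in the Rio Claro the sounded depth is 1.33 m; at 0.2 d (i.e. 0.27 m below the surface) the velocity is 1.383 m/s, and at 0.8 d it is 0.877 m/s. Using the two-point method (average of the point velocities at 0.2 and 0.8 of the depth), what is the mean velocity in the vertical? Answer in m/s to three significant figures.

v̄ = (1.383 + 0.877) / 2 = 1.130 m/s

1.13 m/s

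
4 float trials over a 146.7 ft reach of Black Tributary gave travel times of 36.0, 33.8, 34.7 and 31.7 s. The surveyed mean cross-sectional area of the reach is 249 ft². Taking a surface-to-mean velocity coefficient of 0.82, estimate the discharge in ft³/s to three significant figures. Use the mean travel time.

880 ft³/s

t̄ = (36.0 + 33.8 + 34.7 + 31.7) / 4 = 34.05 s
v_surface = L / t̄ = 146.7 / 34.05 = 4.308 ft/s
v_mean = 0.82 × 4.308 = 3.533 ft/s
Q = A × v_mean = 249 × 3.533 = 879.7 ft³/s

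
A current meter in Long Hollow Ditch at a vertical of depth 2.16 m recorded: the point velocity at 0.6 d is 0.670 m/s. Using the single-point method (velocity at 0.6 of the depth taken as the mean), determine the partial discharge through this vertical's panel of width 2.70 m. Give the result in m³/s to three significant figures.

3.91 m³/s

v̄ = v₀.₆ = 0.670 m/s
q = v̄ × d × w = 0.6700 × 2.16 × 2.70 = 3.907 m³/s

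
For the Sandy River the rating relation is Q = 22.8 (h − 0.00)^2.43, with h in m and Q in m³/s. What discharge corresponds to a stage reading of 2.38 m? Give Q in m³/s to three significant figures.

Q = 22.8 × (2.38 − 0.00)^2.43 = 22.8 × 2.38^2.43 = 187.5 m³/s

188 m³/s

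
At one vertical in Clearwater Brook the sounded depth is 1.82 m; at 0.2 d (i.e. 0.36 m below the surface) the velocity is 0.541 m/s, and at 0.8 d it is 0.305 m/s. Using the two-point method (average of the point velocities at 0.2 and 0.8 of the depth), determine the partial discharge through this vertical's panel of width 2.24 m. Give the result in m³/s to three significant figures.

1.72 m³/s

v̄ = (0.541 + 0.305) / 2 = 0.4230 m/s
q = v̄ × d × w = 0.4230 × 1.82 × 2.24 = 1.724 m³/s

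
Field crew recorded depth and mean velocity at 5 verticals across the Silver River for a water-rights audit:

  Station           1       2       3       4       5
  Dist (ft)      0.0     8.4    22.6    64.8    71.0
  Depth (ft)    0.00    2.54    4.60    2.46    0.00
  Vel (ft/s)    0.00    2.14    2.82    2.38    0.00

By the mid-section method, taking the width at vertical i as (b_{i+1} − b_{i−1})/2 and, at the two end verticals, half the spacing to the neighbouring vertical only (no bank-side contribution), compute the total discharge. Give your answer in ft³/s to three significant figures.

569 ft³/s

w_2 = (22.6 − 0.0)/2 = 11.3 ft; q_2 = 2.14 × 2.54 × 11.3 = 61.42 ft³/s
w_3 = (64.8 − 8.4)/2 = 28.2 ft; q_3 = 2.82 × 4.60 × 28.2 = 365.8 ft³/s
w_4 = (71.0 − 22.6)/2 = 24.2 ft; q_4 = 2.38 × 2.46 × 24.2 = 141.7 ft³/s
Stations 1, 5 contribute zero (depth or velocity is 0).
Q = Σ qᵢ = 568.9 ft³/s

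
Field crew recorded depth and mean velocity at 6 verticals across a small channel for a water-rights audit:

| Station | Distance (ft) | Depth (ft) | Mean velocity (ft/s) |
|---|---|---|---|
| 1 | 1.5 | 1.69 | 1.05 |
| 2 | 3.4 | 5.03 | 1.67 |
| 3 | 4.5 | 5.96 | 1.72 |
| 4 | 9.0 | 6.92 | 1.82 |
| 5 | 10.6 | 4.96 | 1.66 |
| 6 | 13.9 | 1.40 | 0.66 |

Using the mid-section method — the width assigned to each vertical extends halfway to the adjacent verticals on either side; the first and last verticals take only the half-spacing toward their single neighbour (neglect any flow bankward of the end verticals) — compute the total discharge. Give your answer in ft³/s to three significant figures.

w_1 = (3.4 − 1.5)/2 = 0.95 ft; q_1 = 1.05 × 1.69 × 0.95 = 1.686 ft³/s
w_2 = (4.5 − 1.5)/2 = 1.5 ft; q_2 = 1.67 × 5.03 × 1.5 = 12.60 ft³/s
w_3 = (9.0 − 3.4)/2 = 2.8 ft; q_3 = 1.72 × 5.96 × 2.8 = 28.70 ft³/s
w_4 = (10.6 − 4.5)/2 = 3.05 ft; q_4 = 1.82 × 6.92 × 3.05 = 38.41 ft³/s
w_5 = (13.9 − 9.0)/2 = 2.45 ft; q_5 = 1.66 × 4.96 × 2.45 = 20.17 ft³/s
w_6 = (13.9 − 10.6)/2 = 1.65 ft; q_6 = 0.66 × 1.40 × 1.65 = 1.525 ft³/s
Q = Σ qᵢ = 103.1 ft³/s

103 ft³/s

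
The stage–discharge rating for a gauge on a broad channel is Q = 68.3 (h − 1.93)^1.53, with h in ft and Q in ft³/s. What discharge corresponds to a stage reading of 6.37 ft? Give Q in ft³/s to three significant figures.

668 ft³/s

Q = 68.3 × (6.37 − 1.93)^1.53 = 68.3 × 4.44^1.53 = 668.2 ft³/s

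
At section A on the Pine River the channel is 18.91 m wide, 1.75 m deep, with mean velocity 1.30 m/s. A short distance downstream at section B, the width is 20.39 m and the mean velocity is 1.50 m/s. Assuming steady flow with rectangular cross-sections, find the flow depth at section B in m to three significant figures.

Q = A₁V₁ = (18.91×1.75) × 1.30 = 43.02 m³/s
d₂ = Q/(b₂ V₂) = 43.02/(20.39×1.50) = 1.407 m

1.41 m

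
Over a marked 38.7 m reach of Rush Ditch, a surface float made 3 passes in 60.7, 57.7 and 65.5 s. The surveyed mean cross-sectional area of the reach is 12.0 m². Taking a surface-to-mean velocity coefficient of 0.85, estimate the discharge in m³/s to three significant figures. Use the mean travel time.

6.44 m³/s

t̄ = (60.7 + 57.7 + 65.5) / 3 = 61.3 s
v_surface = L / t̄ = 38.7 / 61.3 = 0.6313 m/s
v_mean = 0.85 × 0.6313 = 0.5366 m/s
Q = A × v_mean = 12.0 × 0.5366 = 6.439 m³/s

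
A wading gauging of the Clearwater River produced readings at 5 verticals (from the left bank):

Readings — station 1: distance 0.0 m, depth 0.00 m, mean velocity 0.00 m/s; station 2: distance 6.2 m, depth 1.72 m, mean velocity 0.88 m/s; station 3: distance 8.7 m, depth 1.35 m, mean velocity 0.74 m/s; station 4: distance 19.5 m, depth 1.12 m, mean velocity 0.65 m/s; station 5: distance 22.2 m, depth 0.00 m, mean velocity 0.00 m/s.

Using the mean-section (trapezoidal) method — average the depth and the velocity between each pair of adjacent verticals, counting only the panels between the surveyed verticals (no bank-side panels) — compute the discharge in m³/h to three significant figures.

Panel 1-2: Δb = 6.2 m, d̄ = (0.00+1.72)/2 = 0.86, v̄ = (0.00+0.88)/2 = 0.44 → q = 6.2×0.86×0.44 = 2.346 m³/s
Panel 2-3: Δb = 2.5 m, d̄ = (1.72+1.35)/2 = 1.535, v̄ = (0.88+0.74)/2 = 0.81 → q = 2.5×1.535×0.81 = 3.108 m³/s
Panel 3-4: Δb = 10.8 m, d̄ = (1.35+1.12)/2 = 1.235, v̄ = (0.74+0.65)/2 = 0.695 → q = 10.8×1.235×0.695 = 9.270 m³/s
Panel 4-5: Δb = 2.7 m, d̄ = (1.12+0.00)/2 = 0.56, v̄ = (0.65+0.00)/2 = 0.325 → q = 2.7×0.56×0.325 = 0.4914 m³/s
Q = Σ q = 15.22 m³/s
= 15.22 × 3600 = 54780 m³/h

54800 m³/h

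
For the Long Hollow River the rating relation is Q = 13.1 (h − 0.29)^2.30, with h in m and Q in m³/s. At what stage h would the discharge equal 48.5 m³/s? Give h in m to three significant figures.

h − h₀ = (Q/C)^(1/b) = (48.5/13.1)^(1/2.30) = 1.767 m
h = 0.29 + 1.767 = 2.057 m

2.06 m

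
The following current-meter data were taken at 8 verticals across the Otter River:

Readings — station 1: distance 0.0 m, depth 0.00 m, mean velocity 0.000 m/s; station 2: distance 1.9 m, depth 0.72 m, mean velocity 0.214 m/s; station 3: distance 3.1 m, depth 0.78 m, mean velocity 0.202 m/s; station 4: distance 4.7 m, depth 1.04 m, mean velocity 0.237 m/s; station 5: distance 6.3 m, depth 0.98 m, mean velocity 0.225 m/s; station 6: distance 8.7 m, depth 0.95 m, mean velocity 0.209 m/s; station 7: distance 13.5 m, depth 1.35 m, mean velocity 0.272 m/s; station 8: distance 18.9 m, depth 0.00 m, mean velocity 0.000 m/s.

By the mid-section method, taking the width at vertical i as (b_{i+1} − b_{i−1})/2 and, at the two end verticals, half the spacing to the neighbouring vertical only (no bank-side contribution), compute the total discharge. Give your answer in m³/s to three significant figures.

w_2 = (3.1 − 0.0)/2 = 1.55 m; q_2 = 0.214 × 0.72 × 1.55 = 0.2388 m³/s
w_3 = (4.7 − 1.9)/2 = 1.4 m; q_3 = 0.202 × 0.78 × 1.4 = 0.2206 m³/s
w_4 = (6.3 − 3.1)/2 = 1.6 m; q_4 = 0.237 × 1.04 × 1.6 = 0.3944 m³/s
w_5 = (8.7 − 4.7)/2 = 2 m; q_5 = 0.225 × 0.98 × 2 = 0.4410 m³/s
w_6 = (13.5 − 6.3)/2 = 3.6 m; q_6 = 0.209 × 0.95 × 3.6 = 0.7148 m³/s
w_7 = (18.9 − 8.7)/2 = 5.1 m; q_7 = 0.272 × 1.35 × 5.1 = 1.873 m³/s
Stations 1, 8 contribute zero (depth or velocity is 0).
Q = Σ qᵢ = 3.882 m³/s

3.88 m³/s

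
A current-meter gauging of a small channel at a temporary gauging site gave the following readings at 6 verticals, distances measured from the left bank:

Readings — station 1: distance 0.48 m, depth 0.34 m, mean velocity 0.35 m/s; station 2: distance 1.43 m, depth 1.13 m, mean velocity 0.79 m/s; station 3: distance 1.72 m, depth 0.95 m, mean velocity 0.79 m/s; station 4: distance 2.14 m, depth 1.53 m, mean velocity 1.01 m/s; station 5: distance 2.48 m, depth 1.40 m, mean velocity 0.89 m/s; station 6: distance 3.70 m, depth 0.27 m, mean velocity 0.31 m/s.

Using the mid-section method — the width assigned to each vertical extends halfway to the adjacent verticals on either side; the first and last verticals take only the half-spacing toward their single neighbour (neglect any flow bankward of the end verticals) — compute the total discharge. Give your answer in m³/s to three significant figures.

w_1 = (1.43 − 0.48)/2 = 0.475 m; q_1 = 0.35 × 0.34 × 0.475 = 0.05653 m³/s
w_2 = (1.72 − 0.48)/2 = 0.62 m; q_2 = 0.79 × 1.13 × 0.62 = 0.5535 m³/s
w_3 = (2.14 − 1.43)/2 = 0.355 m; q_3 = 0.79 × 0.95 × 0.355 = 0.2664 m³/s
w_4 = (2.48 − 1.72)/2 = 0.38 m; q_4 = 1.01 × 1.53 × 0.38 = 0.5872 m³/s
w_5 = (3.70 − 2.14)/2 = 0.78 m; q_5 = 0.89 × 1.40 × 0.78 = 0.9719 m³/s
w_6 = (3.70 − 2.48)/2 = 0.61 m; q_6 = 0.31 × 0.27 × 0.61 = 0.05106 m³/s
Q = Σ qᵢ = 2.487 m³/s

2.49 m³/s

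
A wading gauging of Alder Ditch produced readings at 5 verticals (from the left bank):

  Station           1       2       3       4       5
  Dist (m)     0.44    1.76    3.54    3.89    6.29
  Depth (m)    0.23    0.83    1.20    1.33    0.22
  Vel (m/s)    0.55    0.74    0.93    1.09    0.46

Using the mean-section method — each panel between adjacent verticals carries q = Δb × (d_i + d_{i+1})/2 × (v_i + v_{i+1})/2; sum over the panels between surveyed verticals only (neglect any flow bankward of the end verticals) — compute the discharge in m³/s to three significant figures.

Panel 1-2: Δb = 1.32 m, d̄ = (0.23+0.83)/2 = 0.53, v̄ = (0.55+0.74)/2 = 0.645 → q = 1.32×0.53×0.645 = 0.4512 m³/s
Panel 2-3: Δb = 1.78 m, d̄ = (0.83+1.20)/2 = 1.015, v̄ = (0.74+0.93)/2 = 0.835 → q = 1.78×1.015×0.835 = 1.509 m³/s
Panel 3-4: Δb = 0.35 m, d̄ = (1.20+1.33)/2 = 1.265, v̄ = (0.93+1.09)/2 = 1.01 → q = 0.35×1.265×1.01 = 0.4472 m³/s
Panel 4-5: Δb = 2.4 m, d̄ = (1.33+0.22)/2 = 0.775, v̄ = (1.09+0.46)/2 = 0.775 → q = 2.4×0.775×0.775 = 1.442 m³/s
Q = Σ q = 3.849 m³/s

3.85 m³/s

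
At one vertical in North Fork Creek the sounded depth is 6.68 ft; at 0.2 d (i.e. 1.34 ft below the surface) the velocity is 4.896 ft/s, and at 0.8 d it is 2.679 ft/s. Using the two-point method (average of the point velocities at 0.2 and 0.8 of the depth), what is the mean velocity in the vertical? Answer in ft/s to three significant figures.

3.79 ft/s

v̄ = (4.896 + 2.679) / 2 = 3.788 ft/s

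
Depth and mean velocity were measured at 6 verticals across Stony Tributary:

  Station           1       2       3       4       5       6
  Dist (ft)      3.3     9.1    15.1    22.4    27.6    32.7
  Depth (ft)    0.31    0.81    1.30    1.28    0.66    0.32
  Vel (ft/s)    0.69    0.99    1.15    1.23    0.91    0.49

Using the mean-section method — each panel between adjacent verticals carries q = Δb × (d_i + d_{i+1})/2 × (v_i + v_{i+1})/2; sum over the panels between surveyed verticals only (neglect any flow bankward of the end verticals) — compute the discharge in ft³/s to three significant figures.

27.9 ft³/s

Panel 1-2: Δb = 5.8 ft, d̄ = (0.31+0.81)/2 = 0.56, v̄ = (0.69+0.99)/2 = 0.84 → q = 5.8×0.56×0.84 = 2.728 ft³/s
Panel 2-3: Δb = 6 ft, d̄ = (0.81+1.30)/2 = 1.055, v̄ = (0.99+1.15)/2 = 1.07 → q = 6×1.055×1.07 = 6.773 ft³/s
Panel 3-4: Δb = 7.3 ft, d̄ = (1.30+1.28)/2 = 1.29, v̄ = (1.15+1.23)/2 = 1.19 → q = 7.3×1.29×1.19 = 11.21 ft³/s
Panel 4-5: Δb = 5.2 ft, d̄ = (1.28+0.66)/2 = 0.97, v̄ = (1.23+0.91)/2 = 1.07 → q = 5.2×0.97×1.07 = 5.397 ft³/s
Panel 5-6: Δb = 5.1 ft, d̄ = (0.66+0.32)/2 = 0.49, v̄ = (0.91+0.49)/2 = 0.7 → q = 5.1×0.49×0.7 = 1.749 ft³/s
Q = Σ q = 27.85 ft³/s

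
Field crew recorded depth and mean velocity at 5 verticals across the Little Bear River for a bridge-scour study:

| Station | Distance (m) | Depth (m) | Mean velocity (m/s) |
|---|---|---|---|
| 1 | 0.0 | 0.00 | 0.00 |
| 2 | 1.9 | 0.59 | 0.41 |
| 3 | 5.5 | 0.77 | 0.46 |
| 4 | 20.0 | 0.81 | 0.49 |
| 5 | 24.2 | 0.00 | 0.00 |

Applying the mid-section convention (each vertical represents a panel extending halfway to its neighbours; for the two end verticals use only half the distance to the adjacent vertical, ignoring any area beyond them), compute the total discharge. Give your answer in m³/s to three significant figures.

w_2 = (5.5 − 0.0)/2 = 2.75 m; q_2 = 0.41 × 0.59 × 2.75 = 0.6652 m³/s
w_3 = (20.0 − 1.9)/2 = 9.05 m; q_3 = 0.46 × 0.77 × 9.05 = 3.206 m³/s
w_4 = (24.2 − 5.5)/2 = 9.35 m; q_4 = 0.49 × 0.81 × 9.35 = 3.711 m³/s
Stations 1, 5 contribute zero (depth or velocity is 0).
Q = Σ qᵢ = 7.582 m³/s

7.58 m³/s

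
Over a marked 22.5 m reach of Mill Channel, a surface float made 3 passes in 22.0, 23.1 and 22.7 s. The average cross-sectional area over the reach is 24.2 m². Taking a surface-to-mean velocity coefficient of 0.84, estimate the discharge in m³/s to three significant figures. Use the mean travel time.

t̄ = (22.0 + 23.1 + 22.7) / 3 = 22.6 s
v_surface = L / t̄ = 22.5 / 22.6 = 0.9956 m/s
v_mean = 0.84 × 0.9956 = 0.8363 m/s
Q = A × v_mean = 24.2 × 0.8363 = 20.24 m³/s

20.2 m³/s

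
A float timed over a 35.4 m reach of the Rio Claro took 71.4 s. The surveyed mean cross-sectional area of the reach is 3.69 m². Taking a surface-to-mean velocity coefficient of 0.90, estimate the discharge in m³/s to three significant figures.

1.65 m³/s

v_surface = L / t̄ = 35.4 / 71.4 = 0.4958 m/s
v_mean = 0.90 × 0.4958 = 0.4462 m/s
Q = A × v_mean = 3.69 × 0.4462 = 1.647 m³/s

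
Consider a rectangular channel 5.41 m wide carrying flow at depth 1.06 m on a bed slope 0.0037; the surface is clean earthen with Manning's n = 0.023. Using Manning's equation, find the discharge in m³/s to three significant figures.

12.6 m³/s

A = b·y = 5.41 × 1.06 = 5.735 m²
P = b + 2y = 5.41 + 2×1.06 = 7.530 m
R = A/P = 5.735/7.530 = 0.7616 m
Q = (1/n)·A·R^(2/3)·S^(1/2) = (1/0.023) × 5.735 × 0.7616^(2/3) × 0.0037^(1/2) = 12.65 m³/s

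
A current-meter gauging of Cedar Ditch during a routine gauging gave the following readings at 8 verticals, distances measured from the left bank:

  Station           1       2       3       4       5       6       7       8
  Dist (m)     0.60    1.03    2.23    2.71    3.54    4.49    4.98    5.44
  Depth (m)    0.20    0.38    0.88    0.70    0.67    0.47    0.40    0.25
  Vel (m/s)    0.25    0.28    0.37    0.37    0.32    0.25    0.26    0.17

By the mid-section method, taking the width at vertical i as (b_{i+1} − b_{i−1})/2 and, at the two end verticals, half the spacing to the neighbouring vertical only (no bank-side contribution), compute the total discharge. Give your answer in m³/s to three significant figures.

w_1 = (1.03 − 0.60)/2 = 0.215 m; q_1 = 0.25 × 0.20 × 0.215 = 0.01075 m³/s
w_2 = (2.23 − 0.60)/2 = 0.815 m; q_2 = 0.28 × 0.38 × 0.815 = 0.08672 m³/s
w_3 = (2.71 − 1.03)/2 = 0.84 m; q_3 = 0.37 × 0.88 × 0.84 = 0.2735 m³/s
w_4 = (3.54 − 2.23)/2 = 0.655 m; q_4 = 0.37 × 0.70 × 0.655 = 0.1696 m³/s
w_5 = (4.49 − 2.71)/2 = 0.89 m; q_5 = 0.32 × 0.67 × 0.89 = 0.1908 m³/s
w_6 = (4.98 − 3.54)/2 = 0.72 m; q_6 = 0.25 × 0.47 × 0.72 = 0.08460 m³/s
w_7 = (5.44 − 4.49)/2 = 0.475 m; q_7 = 0.26 × 0.40 × 0.475 = 0.04940 m³/s
w_8 = (5.44 − 4.98)/2 = 0.23 m; q_8 = 0.17 × 0.25 × 0.23 = 0.009775 m³/s
Q = Σ qᵢ = 0.8752 m³/s

0.875 m³/s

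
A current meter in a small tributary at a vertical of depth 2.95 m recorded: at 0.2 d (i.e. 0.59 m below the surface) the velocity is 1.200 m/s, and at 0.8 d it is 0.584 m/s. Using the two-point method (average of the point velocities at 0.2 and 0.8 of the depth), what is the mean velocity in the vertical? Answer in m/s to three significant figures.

0.892 m/s

v̄ = (1.200 + 0.584) / 2 = 0.8920 m/s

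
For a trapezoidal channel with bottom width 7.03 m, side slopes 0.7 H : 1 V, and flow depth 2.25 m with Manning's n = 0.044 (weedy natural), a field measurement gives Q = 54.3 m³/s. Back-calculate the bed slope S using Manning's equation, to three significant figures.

A = (b + z·y)·y = (7.03 + 0.7×2.25)×2.25 = 19.36 m²
P = b + 2y√(1+z²) = 7.03 + 2×2.25×√(1+0.7²) = 12.52 m
R = A/P = 19.36/12.52 = 1.546 m
S = (Q·n / (1·A·R^(2/3)))² = (54.3×0.044 / (1×19.36×1.337))² = 0.008518

0.00852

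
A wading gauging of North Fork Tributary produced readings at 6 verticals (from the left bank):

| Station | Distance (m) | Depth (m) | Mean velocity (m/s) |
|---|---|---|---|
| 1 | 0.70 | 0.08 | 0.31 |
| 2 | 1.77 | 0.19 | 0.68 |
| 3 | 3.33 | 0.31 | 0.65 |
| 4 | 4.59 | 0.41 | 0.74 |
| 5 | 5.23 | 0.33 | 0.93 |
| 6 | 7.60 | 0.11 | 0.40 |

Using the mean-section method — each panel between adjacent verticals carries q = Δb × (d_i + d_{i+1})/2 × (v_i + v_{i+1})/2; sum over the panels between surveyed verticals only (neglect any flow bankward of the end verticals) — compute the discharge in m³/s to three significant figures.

1.19 m³/s

Panel 1-2: Δb = 1.07 m, d̄ = (0.08+0.19)/2 = 0.135, v̄ = (0.31+0.68)/2 = 0.495 → q = 1.07×0.135×0.495 = 0.07150 m³/s
Panel 2-3: Δb = 1.56 m, d̄ = (0.19+0.31)/2 = 0.25, v̄ = (0.68+0.65)/2 = 0.665 → q = 1.56×0.25×0.665 = 0.2594 m³/s
Panel 3-4: Δb = 1.26 m, d̄ = (0.31+0.41)/2 = 0.36, v̄ = (0.65+0.74)/2 = 0.695 → q = 1.26×0.36×0.695 = 0.3153 m³/s
Panel 4-5: Δb = 0.64 m, d̄ = (0.41+0.33)/2 = 0.37, v̄ = (0.74+0.93)/2 = 0.835 → q = 0.64×0.37×0.835 = 0.1977 m³/s
Panel 5-6: Δb = 2.37 m, d̄ = (0.33+0.11)/2 = 0.22, v̄ = (0.93+0.40)/2 = 0.665 → q = 2.37×0.22×0.665 = 0.3467 m³/s
Q = Σ q = 1.191 m³/s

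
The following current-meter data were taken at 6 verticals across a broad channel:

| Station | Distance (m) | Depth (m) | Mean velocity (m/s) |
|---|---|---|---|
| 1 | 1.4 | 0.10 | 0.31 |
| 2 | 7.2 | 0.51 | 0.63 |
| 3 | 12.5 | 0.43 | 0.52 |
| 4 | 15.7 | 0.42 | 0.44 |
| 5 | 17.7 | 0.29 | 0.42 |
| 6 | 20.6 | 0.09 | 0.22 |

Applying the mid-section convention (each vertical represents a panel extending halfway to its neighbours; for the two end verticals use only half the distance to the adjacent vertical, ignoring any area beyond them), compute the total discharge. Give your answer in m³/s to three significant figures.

3.63 m³/s

w_1 = (7.2 − 1.4)/2 = 2.9 m; q_1 = 0.31 × 0.10 × 2.9 = 0.08990 m³/s
w_2 = (12.5 − 1.4)/2 = 5.55 m; q_2 = 0.63 × 0.51 × 5.55 = 1.783 m³/s
w_3 = (15.7 − 7.2)/2 = 4.25 m; q_3 = 0.52 × 0.43 × 4.25 = 0.9503 m³/s
w_4 = (17.7 − 12.5)/2 = 2.6 m; q_4 = 0.44 × 0.42 × 2.6 = 0.4805 m³/s
w_5 = (20.6 − 15.7)/2 = 2.45 m; q_5 = 0.42 × 0.29 × 2.45 = 0.2984 m³/s
w_6 = (20.6 − 17.7)/2 = 1.45 m; q_6 = 0.22 × 0.09 × 1.45 = 0.02871 m³/s
Q = Σ qᵢ = 3.631 m³/s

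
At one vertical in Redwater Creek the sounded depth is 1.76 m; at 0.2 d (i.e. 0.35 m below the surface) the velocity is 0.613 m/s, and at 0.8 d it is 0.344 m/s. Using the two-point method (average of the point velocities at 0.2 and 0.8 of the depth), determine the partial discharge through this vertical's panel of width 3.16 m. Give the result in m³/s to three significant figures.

v̄ = (0.613 + 0.344) / 2 = 0.4785 m/s
q = v̄ × d × w = 0.4785 × 1.76 × 3.16 = 2.661 m³/s

2.66 m³/s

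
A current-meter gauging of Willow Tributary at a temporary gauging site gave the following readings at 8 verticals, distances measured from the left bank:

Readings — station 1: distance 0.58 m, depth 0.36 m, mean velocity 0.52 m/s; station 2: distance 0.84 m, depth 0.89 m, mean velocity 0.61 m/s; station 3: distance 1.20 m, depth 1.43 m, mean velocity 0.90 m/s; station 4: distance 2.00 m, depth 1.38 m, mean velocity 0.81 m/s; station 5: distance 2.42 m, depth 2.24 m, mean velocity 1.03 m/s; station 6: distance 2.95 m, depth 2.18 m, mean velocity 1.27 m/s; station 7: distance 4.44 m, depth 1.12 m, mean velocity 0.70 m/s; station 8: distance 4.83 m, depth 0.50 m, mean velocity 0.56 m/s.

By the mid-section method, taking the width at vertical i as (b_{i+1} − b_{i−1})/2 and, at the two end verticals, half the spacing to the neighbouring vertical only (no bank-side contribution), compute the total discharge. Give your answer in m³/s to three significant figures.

6.30 m³/s

w_1 = (0.84 − 0.58)/2 = 0.13 m; q_1 = 0.52 × 0.36 × 0.13 = 0.02434 m³/s
w_2 = (1.20 − 0.58)/2 = 0.31 m; q_2 = 0.61 × 0.89 × 0.31 = 0.1683 m³/s
w_3 = (2.00 − 0.84)/2 = 0.58 m; q_3 = 0.90 × 1.43 × 0.58 = 0.7465 m³/s
w_4 = (2.42 − 1.20)/2 = 0.61 m; q_4 = 0.81 × 1.38 × 0.61 = 0.6819 m³/s
w_5 = (2.95 − 2.00)/2 = 0.475 m; q_5 = 1.03 × 2.24 × 0.475 = 1.096 m³/s
w_6 = (4.44 − 2.42)/2 = 1.01 m; q_6 = 1.27 × 2.18 × 1.01 = 2.796 m³/s
w_7 = (4.83 − 2.95)/2 = 0.94 m; q_7 = 0.70 × 1.12 × 0.94 = 0.7370 m³/s
w_8 = (4.83 − 4.44)/2 = 0.195 m; q_8 = 0.56 × 0.50 × 0.195 = 0.05460 m³/s
Q = Σ qᵢ = 6.305 m³/s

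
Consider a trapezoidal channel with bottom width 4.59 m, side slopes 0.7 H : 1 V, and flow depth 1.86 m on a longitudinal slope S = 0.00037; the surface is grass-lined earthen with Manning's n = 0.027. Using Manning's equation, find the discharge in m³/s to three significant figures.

8.82 m³/s

A = (b + z·y)·y = (4.59 + 0.7×1.86)×1.86 = 10.96 m²
P = b + 2y√(1+z²) = 4.59 + 2×1.86×√(1+0.7²) = 9.131 m
R = A/P = 10.96/9.131 = 1.200 m
Q = (1/n)·A·R^(2/3)·S^(1/2) = (1/0.027) × 10.96 × 1.200^(2/3) × 0.00037^(1/2) = 8.818 m³/s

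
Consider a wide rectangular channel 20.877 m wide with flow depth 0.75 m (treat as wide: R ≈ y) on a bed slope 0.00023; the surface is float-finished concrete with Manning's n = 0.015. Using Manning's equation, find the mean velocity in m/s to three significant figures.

A = b·y = 20.877 × 0.75 = 15.66 m²
Wide channel: R ≈ y = 0.75 m
Q = (1/n)·A·R^(2/3)·S^(1/2) = (1/0.015) × 15.66 × 0.7500^(2/3) × 0.00023^(1/2) = 13.07 m³/s
V = Q/A = 13.07/15.66 = 0.8346 m/s

0.835 m/s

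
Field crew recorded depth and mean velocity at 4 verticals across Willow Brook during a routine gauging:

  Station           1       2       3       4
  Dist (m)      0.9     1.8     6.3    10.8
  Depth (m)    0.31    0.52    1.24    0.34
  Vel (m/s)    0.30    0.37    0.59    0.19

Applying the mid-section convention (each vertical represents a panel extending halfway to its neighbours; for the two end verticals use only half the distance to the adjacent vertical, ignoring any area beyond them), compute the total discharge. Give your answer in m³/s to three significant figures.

w_1 = (1.8 − 0.9)/2 = 0.45 m; q_1 = 0.30 × 0.31 × 0.45 = 0.04185 m³/s
w_2 = (6.3 − 0.9)/2 = 2.7 m; q_2 = 0.37 × 0.52 × 2.7 = 0.5195 m³/s
w_3 = (10.8 − 1.8)/2 = 4.5 m; q_3 = 0.59 × 1.24 × 4.5 = 3.292 m³/s
w_4 = (10.8 − 6.3)/2 = 2.25 m; q_4 = 0.19 × 0.34 × 2.25 = 0.1454 m³/s
Q = Σ qᵢ = 3.999 m³/s

4.00 m³/s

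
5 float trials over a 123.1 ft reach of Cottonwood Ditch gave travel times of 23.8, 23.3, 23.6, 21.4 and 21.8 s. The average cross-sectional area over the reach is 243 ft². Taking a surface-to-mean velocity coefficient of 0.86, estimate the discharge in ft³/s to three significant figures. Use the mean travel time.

t̄ = (23.8 + 23.3 + 23.6 + 21.4 + 21.8) / 5 = 22.78 s
v_surface = L / t̄ = 123.1 / 22.78 = 5.404 ft/s
v_mean = 0.86 × 5.404 = 4.647 ft/s
Q = A × v_mean = 243 × 4.647 = 1129 ft³/s

1130 ft³/s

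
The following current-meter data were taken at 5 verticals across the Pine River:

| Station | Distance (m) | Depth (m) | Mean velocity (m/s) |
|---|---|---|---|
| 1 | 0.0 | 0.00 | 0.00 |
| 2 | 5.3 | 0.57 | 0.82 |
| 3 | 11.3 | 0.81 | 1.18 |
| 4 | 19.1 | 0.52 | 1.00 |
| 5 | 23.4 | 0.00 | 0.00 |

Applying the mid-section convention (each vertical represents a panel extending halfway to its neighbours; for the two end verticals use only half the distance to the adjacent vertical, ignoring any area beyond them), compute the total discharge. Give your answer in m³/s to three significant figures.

12.4 m³/s

w_2 = (11.3 − 0.0)/2 = 5.65 m; q_2 = 0.82 × 0.57 × 5.65 = 2.641 m³/s
w_3 = (19.1 − 5.3)/2 = 6.9 m; q_3 = 1.18 × 0.81 × 6.9 = 6.595 m³/s
w_4 = (23.4 − 11.3)/2 = 6.05 m; q_4 = 1.00 × 0.52 × 6.05 = 3.146 m³/s
Stations 1, 5 contribute zero (depth or velocity is 0).
Q = Σ qᵢ = 12.38 m³/s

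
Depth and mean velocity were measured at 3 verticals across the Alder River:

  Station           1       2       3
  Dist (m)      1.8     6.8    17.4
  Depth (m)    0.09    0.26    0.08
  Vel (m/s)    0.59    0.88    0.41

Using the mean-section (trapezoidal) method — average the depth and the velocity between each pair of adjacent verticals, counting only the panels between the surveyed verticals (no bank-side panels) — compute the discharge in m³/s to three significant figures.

1.81 m³/s

Panel 1-2: Δb = 5 m, d̄ = (0.09+0.26)/2 = 0.175, v̄ = (0.59+0.88)/2 = 0.735 → q = 5×0.175×0.735 = 0.6431 m³/s
Panel 2-3: Δb = 10.6 m, d̄ = (0.26+0.08)/2 = 0.17, v̄ = (0.88+0.41)/2 = 0.645 → q = 10.6×0.17×0.645 = 1.162 m³/s
Q = Σ q = 1.805 m³/s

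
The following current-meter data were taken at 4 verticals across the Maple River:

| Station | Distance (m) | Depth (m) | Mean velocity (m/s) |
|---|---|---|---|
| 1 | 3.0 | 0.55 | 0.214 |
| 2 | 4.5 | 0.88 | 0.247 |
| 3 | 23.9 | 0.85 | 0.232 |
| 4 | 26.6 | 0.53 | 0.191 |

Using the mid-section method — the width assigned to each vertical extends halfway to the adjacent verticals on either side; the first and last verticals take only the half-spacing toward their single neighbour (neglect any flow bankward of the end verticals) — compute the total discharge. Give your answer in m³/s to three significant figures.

w_1 = (4.5 − 3.0)/2 = 0.75 m; q_1 = 0.214 × 0.55 × 0.75 = 0.08828 m³/s
w_2 = (23.9 − 3.0)/2 = 10.45 m; q_2 = 0.247 × 0.88 × 10.45 = 2.271 m³/s
w_3 = (26.6 − 4.5)/2 = 11.05 m; q_3 = 0.232 × 0.85 × 11.05 = 2.179 m³/s
w_4 = (26.6 − 23.9)/2 = 1.35 m; q_4 = 0.191 × 0.53 × 1.35 = 0.1367 m³/s
Q = Σ qᵢ = 4.675 m³/s

4.68 m³/s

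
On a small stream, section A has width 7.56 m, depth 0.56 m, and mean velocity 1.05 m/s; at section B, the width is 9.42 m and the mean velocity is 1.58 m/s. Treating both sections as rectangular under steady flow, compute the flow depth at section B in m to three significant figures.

Q = A₁V₁ = (7.56×0.56) × 1.05 = 4.445 m³/s
d₂ = Q/(b₂ V₂) = 4.445/(9.42×1.58) = 0.2987 m

0.299 m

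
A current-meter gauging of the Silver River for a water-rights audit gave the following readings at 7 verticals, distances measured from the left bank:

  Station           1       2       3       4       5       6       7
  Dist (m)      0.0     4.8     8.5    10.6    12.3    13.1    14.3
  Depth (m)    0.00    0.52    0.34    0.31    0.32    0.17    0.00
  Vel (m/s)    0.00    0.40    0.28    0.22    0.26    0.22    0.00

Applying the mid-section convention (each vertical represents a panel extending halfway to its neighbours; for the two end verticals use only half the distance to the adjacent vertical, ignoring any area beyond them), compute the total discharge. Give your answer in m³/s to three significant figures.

w_2 = (8.5 − 0.0)/2 = 4.25 m; q_2 = 0.40 × 0.52 × 4.25 = 0.8840 m³/s
w_3 = (10.6 − 4.8)/2 = 2.9 m; q_3 = 0.28 × 0.34 × 2.9 = 0.2761 m³/s
w_4 = (12.3 − 8.5)/2 = 1.9 m; q_4 = 0.22 × 0.31 × 1.9 = 0.1296 m³/s
w_5 = (13.1 − 10.6)/2 = 1.25 m; q_5 = 0.26 × 0.32 × 1.25 = 0.1040 m³/s
w_6 = (14.3 − 12.3)/2 = 1 m; q_6 = 0.22 × 0.17 × 1 = 0.03740 m³/s
Stations 1, 7 contribute zero (depth or velocity is 0).
Q = Σ qᵢ = 1.431 m³/s

1.43 m³/s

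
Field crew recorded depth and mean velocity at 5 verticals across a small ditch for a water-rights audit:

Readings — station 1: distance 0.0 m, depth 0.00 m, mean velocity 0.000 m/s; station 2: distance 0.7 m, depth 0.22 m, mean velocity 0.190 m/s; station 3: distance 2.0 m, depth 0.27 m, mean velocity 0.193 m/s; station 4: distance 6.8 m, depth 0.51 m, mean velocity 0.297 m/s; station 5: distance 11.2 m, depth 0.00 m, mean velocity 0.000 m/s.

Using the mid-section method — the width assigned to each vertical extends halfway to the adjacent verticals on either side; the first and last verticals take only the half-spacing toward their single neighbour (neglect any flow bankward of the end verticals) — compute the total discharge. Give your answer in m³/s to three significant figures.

w_2 = (2.0 − 0.0)/2 = 1 m; q_2 = 0.190 × 0.22 × 1 = 0.04180 m³/s
w_3 = (6.8 − 0.7)/2 = 3.05 m; q_3 = 0.193 × 0.27 × 3.05 = 0.1589 m³/s
w_4 = (11.2 − 2.0)/2 = 4.6 m; q_4 = 0.297 × 0.51 × 4.6 = 0.6968 m³/s
Stations 1, 5 contribute zero (depth or velocity is 0).
Q = Σ qᵢ = 0.8975 m³/s

0.897 m³/s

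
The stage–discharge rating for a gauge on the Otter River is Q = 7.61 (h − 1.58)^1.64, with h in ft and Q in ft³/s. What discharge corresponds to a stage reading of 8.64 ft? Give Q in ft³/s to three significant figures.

Q = 7.61 × (8.64 − 1.58)^1.64 = 7.61 × 7.06^1.64 = 187.7 ft³/s

188 ft³/s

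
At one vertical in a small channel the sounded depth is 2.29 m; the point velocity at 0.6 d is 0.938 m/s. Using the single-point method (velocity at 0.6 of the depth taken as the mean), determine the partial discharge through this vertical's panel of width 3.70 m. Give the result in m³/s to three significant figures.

v̄ = v₀.₆ = 0.938 m/s
q = v̄ × d × w = 0.9380 × 2.29 × 3.70 = 7.948 m³/s

7.95 m³/s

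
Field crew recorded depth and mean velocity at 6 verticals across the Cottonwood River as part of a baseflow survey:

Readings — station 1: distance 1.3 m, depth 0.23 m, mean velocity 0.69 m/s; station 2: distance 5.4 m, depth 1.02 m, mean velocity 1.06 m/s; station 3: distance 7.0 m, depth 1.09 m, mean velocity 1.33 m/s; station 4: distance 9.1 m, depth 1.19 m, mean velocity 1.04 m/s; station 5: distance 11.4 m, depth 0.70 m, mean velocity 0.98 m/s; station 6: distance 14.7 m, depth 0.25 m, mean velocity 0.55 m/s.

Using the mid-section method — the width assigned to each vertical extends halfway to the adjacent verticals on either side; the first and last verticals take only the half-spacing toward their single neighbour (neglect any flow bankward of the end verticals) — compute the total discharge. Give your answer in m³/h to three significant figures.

w_1 = (5.4 − 1.3)/2 = 2.05 m; q_1 = 0.69 × 0.23 × 2.05 = 0.3253 m³/s
w_2 = (7.0 − 1.3)/2 = 2.85 m; q_2 = 1.06 × 1.02 × 2.85 = 3.081 m³/s
w_3 = (9.1 − 5.4)/2 = 1.85 m; q_3 = 1.33 × 1.09 × 1.85 = 2.682 m³/s
w_4 = (11.4 − 7.0)/2 = 2.2 m; q_4 = 1.04 × 1.19 × 2.2 = 2.723 m³/s
w_5 = (14.7 − 9.1)/2 = 2.8 m; q_5 = 0.98 × 0.70 × 2.8 = 1.921 m³/s
w_6 = (14.7 − 11.4)/2 = 1.65 m; q_6 = 0.55 × 0.25 × 1.65 = 0.2269 m³/s
Q = Σ qᵢ = 10.96 m³/s
= 10.96 × 3600 = 39450 m³/h

39500 m³/h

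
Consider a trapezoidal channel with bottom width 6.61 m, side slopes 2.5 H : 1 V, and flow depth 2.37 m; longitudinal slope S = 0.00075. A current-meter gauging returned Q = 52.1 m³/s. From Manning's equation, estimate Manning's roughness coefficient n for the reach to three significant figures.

0.0208

A = (b + z·y)·y = (6.61 + 2.5×2.37)×2.37 = 29.71 m²
P = b + 2y√(1+z²) = 6.61 + 2×2.37×√(1+2.5²) = 19.37 m
R = A/P = 29.71/19.37 = 1.533 m
n = (1/Q)·A·R^(2/3)·S^(1/2) = (1/52.1) × 29.71 × 1.330 × 0.02739 = 0.02077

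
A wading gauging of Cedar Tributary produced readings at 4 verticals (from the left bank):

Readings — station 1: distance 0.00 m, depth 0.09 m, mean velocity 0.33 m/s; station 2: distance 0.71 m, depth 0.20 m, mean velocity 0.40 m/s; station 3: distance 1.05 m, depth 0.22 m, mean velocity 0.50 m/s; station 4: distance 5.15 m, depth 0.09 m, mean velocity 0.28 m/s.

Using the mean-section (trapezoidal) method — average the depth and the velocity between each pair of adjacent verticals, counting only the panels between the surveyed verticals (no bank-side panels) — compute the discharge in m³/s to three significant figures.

Panel 1-2: Δb = 0.71 m, d̄ = (0.09+0.20)/2 = 0.145, v̄ = (0.33+0.40)/2 = 0.365 → q = 0.71×0.145×0.365 = 0.03758 m³/s
Panel 2-3: Δb = 0.34 m, d̄ = (0.20+0.22)/2 = 0.21, v̄ = (0.40+0.50)/2 = 0.45 → q = 0.34×0.21×0.45 = 0.03213 m³/s
Panel 3-4: Δb = 4.1 m, d̄ = (0.22+0.09)/2 = 0.155, v̄ = (0.50+0.28)/2 = 0.39 → q = 4.1×0.155×0.39 = 0.2478 m³/s
Q = Σ q = 0.3176 m³/s

0.318 m³/s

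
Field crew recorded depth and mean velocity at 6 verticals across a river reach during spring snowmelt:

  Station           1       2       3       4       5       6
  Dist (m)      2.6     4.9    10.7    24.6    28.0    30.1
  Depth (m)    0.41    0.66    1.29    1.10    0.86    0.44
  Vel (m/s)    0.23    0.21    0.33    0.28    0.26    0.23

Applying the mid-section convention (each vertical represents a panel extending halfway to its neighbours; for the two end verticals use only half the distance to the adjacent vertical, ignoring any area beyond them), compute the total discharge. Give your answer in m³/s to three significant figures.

w_1 = (4.9 − 2.6)/2 = 1.15 m; q_1 = 0.23 × 0.41 × 1.15 = 0.1084 m³/s
w_2 = (10.7 − 2.6)/2 = 4.05 m; q_2 = 0.21 × 0.66 × 4.05 = 0.5613 m³/s
w_3 = (24.6 − 4.9)/2 = 9.85 m; q_3 = 0.33 × 1.29 × 9.85 = 4.193 m³/s
w_4 = (28.0 − 10.7)/2 = 8.65 m; q_4 = 0.28 × 1.10 × 8.65 = 2.664 m³/s
w_5 = (30.1 − 24.6)/2 = 2.75 m; q_5 = 0.26 × 0.86 × 2.75 = 0.6149 m³/s
w_6 = (30.1 − 28.0)/2 = 1.05 m; q_6 = 0.23 × 0.44 × 1.05 = 0.1063 m³/s
Q = Σ qᵢ = 8.248 m³/s

8.25 m³/s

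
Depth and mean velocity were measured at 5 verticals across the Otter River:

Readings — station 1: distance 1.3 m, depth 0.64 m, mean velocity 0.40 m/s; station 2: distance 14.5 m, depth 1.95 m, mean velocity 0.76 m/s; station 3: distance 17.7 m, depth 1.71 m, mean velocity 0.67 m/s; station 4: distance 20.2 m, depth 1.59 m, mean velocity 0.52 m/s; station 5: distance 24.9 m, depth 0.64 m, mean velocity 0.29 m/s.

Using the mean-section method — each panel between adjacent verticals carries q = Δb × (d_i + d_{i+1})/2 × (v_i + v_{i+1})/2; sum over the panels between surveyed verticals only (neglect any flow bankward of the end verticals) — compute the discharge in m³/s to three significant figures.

18.7 m³/s

Panel 1-2: Δb = 13.2 m, d̄ = (0.64+1.95)/2 = 1.295, v̄ = (0.40+0.76)/2 = 0.58 → q = 13.2×1.295×0.58 = 9.915 m³/s
Panel 2-3: Δb = 3.2 m, d̄ = (1.95+1.71)/2 = 1.83, v̄ = (0.76+0.67)/2 = 0.715 → q = 3.2×1.83×0.715 = 4.187 m³/s
Panel 3-4: Δb = 2.5 m, d̄ = (1.71+1.59)/2 = 1.65, v̄ = (0.67+0.52)/2 = 0.595 → q = 2.5×1.65×0.595 = 2.454 m³/s
Panel 4-5: Δb = 4.7 m, d̄ = (1.59+0.64)/2 = 1.115, v̄ = (0.52+0.29)/2 = 0.405 → q = 4.7×1.115×0.405 = 2.122 m³/s
Q = Σ q = 18.68 m³/s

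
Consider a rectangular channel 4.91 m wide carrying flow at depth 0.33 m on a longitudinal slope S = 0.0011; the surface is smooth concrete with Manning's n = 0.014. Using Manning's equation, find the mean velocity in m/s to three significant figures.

A = b·y = 4.91 × 0.33 = 1.620 m²
P = b + 2y = 4.91 + 2×0.33 = 5.570 m
R = A/P = 1.620/5.570 = 0.2909 m
Q = (1/n)·A·R^(2/3)·S^(1/2) = (1/0.014) × 1.620 × 0.2909^(2/3) × 0.0011^(1/2) = 1.685 m³/s
V = Q/A = 1.685/1.620 = 1.040 m/s

1.04 m/s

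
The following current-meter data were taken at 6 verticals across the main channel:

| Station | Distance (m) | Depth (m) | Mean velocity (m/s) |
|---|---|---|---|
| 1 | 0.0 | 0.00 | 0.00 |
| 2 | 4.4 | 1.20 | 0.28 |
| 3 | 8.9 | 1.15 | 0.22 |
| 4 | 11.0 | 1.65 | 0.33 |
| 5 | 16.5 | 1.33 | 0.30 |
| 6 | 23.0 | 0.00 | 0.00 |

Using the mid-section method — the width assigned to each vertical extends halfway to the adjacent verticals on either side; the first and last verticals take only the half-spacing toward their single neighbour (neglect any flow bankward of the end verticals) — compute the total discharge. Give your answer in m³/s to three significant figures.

w_2 = (8.9 − 0.0)/2 = 4.45 m; q_2 = 0.28 × 1.20 × 4.45 = 1.495 m³/s
w_3 = (11.0 − 4.4)/2 = 3.3 m; q_3 = 0.22 × 1.15 × 3.3 = 0.8349 m³/s
w_4 = (16.5 − 8.9)/2 = 3.8 m; q_4 = 0.33 × 1.65 × 3.8 = 2.069 m³/s
w_5 = (23.0 − 11.0)/2 = 6 m; q_5 = 0.30 × 1.33 × 6 = 2.394 m³/s
Stations 1, 6 contribute zero (depth or velocity is 0).
Q = Σ qᵢ = 6.793 m³/s

6.79 m³/s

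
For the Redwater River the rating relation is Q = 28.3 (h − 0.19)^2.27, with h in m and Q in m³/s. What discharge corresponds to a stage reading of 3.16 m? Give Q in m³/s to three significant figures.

Q = 28.3 × (3.16 − 0.19)^2.27 = 28.3 × 2.97^2.27 = 334.9 m³/s

335 m³/s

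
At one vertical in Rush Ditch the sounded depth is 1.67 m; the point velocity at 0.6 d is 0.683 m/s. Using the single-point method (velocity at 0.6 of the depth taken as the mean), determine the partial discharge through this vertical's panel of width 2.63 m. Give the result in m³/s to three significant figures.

3.00 m³/s

v̄ = v₀.₆ = 0.683 m/s
q = v̄ × d × w = 0.6830 × 1.67 × 2.63 = 3.000 m³/s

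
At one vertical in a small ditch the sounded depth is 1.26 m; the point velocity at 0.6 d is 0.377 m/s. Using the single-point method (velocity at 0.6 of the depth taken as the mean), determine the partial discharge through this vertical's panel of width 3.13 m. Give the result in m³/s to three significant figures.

1.49 m³/s

v̄ = v₀.₆ = 0.377 m/s
q = v̄ × d × w = 0.3770 × 1.26 × 3.13 = 1.487 m³/s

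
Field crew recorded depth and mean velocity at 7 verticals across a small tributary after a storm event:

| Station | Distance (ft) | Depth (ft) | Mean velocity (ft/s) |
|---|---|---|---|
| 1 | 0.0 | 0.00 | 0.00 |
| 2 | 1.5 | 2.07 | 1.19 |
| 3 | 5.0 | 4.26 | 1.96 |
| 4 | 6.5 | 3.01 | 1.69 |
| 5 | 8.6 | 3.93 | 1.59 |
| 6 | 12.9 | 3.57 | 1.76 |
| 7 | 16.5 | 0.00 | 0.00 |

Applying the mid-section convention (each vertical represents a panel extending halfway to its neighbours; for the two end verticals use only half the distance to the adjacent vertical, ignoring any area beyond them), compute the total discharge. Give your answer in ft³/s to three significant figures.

81.0 ft³/s

w_2 = (5.0 − 0.0)/2 = 2.5 ft; q_2 = 1.19 × 2.07 × 2.5 = 6.158 ft³/s
w_3 = (6.5 − 1.5)/2 = 2.5 ft; q_3 = 1.96 × 4.26 × 2.5 = 20.87 ft³/s
w_4 = (8.6 − 5.0)/2 = 1.8 ft; q_4 = 1.69 × 3.01 × 1.8 = 9.156 ft³/s
w_5 = (12.9 − 6.5)/2 = 3.2 ft; q_5 = 1.59 × 3.93 × 3.2 = 20.00 ft³/s
w_6 = (16.5 − 8.6)/2 = 3.95 ft; q_6 = 1.76 × 3.57 × 3.95 = 24.82 ft³/s
Stations 1, 7 contribute zero (depth or velocity is 0).
Q = Σ qᵢ = 81.00 ft³/s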